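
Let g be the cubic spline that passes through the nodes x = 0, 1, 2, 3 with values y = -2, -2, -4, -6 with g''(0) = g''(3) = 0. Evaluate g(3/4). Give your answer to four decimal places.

-1.8250

Write σ_i for g''(x_i). With h_i = 1, 1, 1 and divided differences Δ_i = 0, -2, -2, the continuity of g' gives the tridiagonal system
  1·σ_0 + 4·σ_1 + 1·σ_2 = 6(Δ_1 - Δ_0) = -12
  1·σ_1 + 4·σ_2 + 1·σ_3 = 6(Δ_2 - Δ_1) = 0
Natural end conditions: σ_0 = σ_3 = 0.
Hence σ_0 = 0, σ_1 = -16/5, σ_2 = 4/5, σ_3 = 0.
On [0, 1], g(x) = -2 + 8/15·x + 0·x² - 8/15·x³.
With x = 3/4: g(3/4) = -73/40.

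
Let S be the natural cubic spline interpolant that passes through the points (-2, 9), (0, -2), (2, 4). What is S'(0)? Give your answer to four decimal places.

Let M_i = S''(x_i). Step sizes h_i = 2, 2; slopes of the chords Δ_i = (y_(i+1) - y_i)/h_i = -11/2, 3.
  2·M_0 + 8·M_1 + 2·M_2 = 6(Δ_1 - Δ_0) = 51
Natural end conditions: M_0 = M_2 = 0.
Forward elimination and back-substitution give M_0 = 0, M_1 = 51/8, M_2 = 0.
On [0, 2], S'(x) = b_1 + 2c_1·x + 3d_1·x² with b_1 = Δ_1 - h_1(2M_1 + M_2)/6 = -5/4, c_1 = M_1/2 = 51/16, d_1 = (M_2 - M_1)/(6h_1) = -17/32. So S'(0) = -5/4.

-1.2500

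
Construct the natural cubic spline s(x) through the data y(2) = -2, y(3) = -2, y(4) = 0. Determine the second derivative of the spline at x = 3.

Write σ_i for s''(x_i). With h_i = 1, 1 and divided differences Δ_i = 0, 2, the continuity of s' gives the tridiagonal system
  1·σ_0 + 4·σ_1 + 1·σ_2 = 6(Δ_1 - Δ_0) = 12
Natural end conditions: σ_0 = σ_2 = 0.
Solving: σ_0 = 0, σ_1 = 3, σ_2 = 0.

3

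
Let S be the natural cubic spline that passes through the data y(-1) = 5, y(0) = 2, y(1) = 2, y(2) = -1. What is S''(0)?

Let σ_i = S''(x_i). Step sizes h_i = 1, 1, 1; slopes of the chords Δ_i = (y_(i+1) - y_i)/h_i = -3, 0, -3.
  1·σ_0 + 4·σ_1 + 1·σ_2 = 6(Δ_1 - Δ_0) = 18
  1·σ_1 + 4·σ_2 + 1·σ_3 = 6(Δ_2 - Δ_1) = -18
Natural end conditions: σ_0 = σ_3 = 0.
Hence σ_0 = 0, σ_1 = 6, σ_2 = -6, σ_3 = 0.

6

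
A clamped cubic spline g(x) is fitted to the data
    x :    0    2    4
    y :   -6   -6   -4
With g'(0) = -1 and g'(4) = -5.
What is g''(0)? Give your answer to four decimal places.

With M_i denoting the second derivative at x_i, h_i = 2, 2, and Δ_i = (y_(i+1) − y_i)/h_i = 0, 1:
  2·M_0 + 8·M_1 + 2·M_2 = 6(Δ_1 - Δ_0) = 6
Clamped end conditions give two more equations: 2h_0·M_0 + h_0·M_1 = 6(Δ_0 - g'(0)) = 6 and h_1·M_1 + 2h_1·M_2 = 6(g'(4) - Δ_1) = -36.
Forward elimination and back-substitution give M_0 = -1/4, M_1 = 7/2, M_2 = -43/4.

-0.2500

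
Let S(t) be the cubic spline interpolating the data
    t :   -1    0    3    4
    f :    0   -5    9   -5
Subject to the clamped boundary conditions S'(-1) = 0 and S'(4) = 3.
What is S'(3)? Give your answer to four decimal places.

With σ_i denoting the second derivative at x_i, h_i = 1, 3, 1, and Δ_i = (y_(i+1) − y_i)/h_i = -5, 14/3, -14:
  1·σ_0 + 8·σ_1 + 3·σ_2 = 6(Δ_1 - Δ_0) = 58
  3·σ_1 + 8·σ_2 + 1·σ_3 = 6(Δ_2 - Δ_1) = -112
Clamped end conditions give two more equations: 2h_0·σ_0 + h_0·σ_1 = 6(Δ_0 - S'(-1)) = -30 and h_2·σ_2 + 2h_2·σ_3 = 6(S'(4) - Δ_2) = 102.
Solving the tridiagonal system: σ_0 = -1636/63, σ_1 = 1382/63, σ_2 = -1922/63, σ_3 = 4174/63.
On [3, 4], S'(t) = b_2 + 2c_2·(t - 3) + 3d_2·(t - 3)² with b_2 = Δ_2 - h_2(2σ_2 + σ_3)/6 = -937/63, c_2 = σ_2/2 = -961/63, d_2 = (σ_3 - σ_2)/(6h_2) = 1016/63. So S'(3) = -937/63.

-14.8730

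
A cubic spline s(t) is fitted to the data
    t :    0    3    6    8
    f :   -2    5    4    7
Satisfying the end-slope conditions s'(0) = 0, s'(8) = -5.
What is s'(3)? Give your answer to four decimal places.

Write σ_i for s''(x_i). With h_i = 3, 3, 2 and divided differences Δ_i = 7/3, -1/3, 3/2, the continuity of s' gives the tridiagonal system
  3·σ_0 + 12·σ_1 + 3·σ_2 = 6(Δ_1 - Δ_0) = -16
  3·σ_1 + 10·σ_2 + 2·σ_3 = 6(Δ_2 - Δ_1) = 11
Clamped end conditions give two more equations: 2h_0·σ_0 + h_0·σ_1 = 6(Δ_0 - s'(0)) = 14 and h_2·σ_2 + 2h_2·σ_3 = 6(s'(8) - Δ_2) = -39.
Solving the tridiagonal system: σ_0 = 155/38, σ_1 = -199/57, σ_2 = 173/38, σ_3 = -457/38.
On [3, 6], s'(t) = b_1 + 2c_1·(t - 3) + 3d_1·(t - 3)² with b_1 = Δ_1 - h_1(2σ_1 + σ_2)/6 = 67/76, c_1 = σ_1/2 = -199/114, d_1 = (σ_2 - σ_1)/(6h_1) = 917/2052. So s'(3) = 67/76.

0.8816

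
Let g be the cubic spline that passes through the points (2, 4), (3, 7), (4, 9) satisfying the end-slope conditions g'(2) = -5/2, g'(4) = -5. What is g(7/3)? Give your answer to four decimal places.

Put σ_i = g'' at the i-th knot. Here h = (1, 1) and Δ = (3, 2), so the interior equations h_(i-1)·σ_(i-1) + 2(h_(i-1)+h_i)·σ_i + h_i·σ_(i+1) = 6(Δ_i − Δ_(i-1)) read
  1·σ_0 + 4·σ_1 + 1·σ_2 = 6(Δ_1 - Δ_0) = -6
Clamped end conditions give two more equations: 2h_0·σ_0 + h_0·σ_1 = 6(Δ_0 - g'(2)) = 33 and h_1·σ_1 + 2h_1·σ_2 = 6(g'(4) - Δ_1) = -42.
Hence σ_0 = 67/4, σ_1 = -1/2, σ_2 = -83/4.
On [2, 3], g(x) = 4 - 5/2·(x - 2) + 67/8·(x - 2)² - 23/8·(x - 2)³.
With (x - 2) = 1/3: g(7/3) = 431/108.

3.9907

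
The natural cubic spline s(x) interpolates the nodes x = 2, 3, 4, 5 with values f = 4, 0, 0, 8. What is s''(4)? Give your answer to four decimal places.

With σ_i denoting the second derivative at x_i, h_i = 1, 1, 1, and Δ_i = (y_(i+1) − y_i)/h_i = -4, 0, 8:
  1·σ_0 + 4·σ_1 + 1·σ_2 = 6(Δ_1 - Δ_0) = 24
  1·σ_1 + 4·σ_2 + 1·σ_3 = 6(Δ_2 - Δ_1) = 48
Natural end conditions: σ_0 = σ_3 = 0.
Solving: σ_0 = 0, σ_1 = 16/5, σ_2 = 56/5, σ_3 = 0.

11.2000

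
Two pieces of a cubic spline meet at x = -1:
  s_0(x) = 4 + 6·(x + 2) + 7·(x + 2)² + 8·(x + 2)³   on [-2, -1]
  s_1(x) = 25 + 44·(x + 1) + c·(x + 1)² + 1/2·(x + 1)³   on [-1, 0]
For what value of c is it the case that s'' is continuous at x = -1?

31

s_0''(x) = 14 + 48·(x + 2), so s_0''(-1) = 62. On the right, s_1''(-1) = 2c, so c = 31.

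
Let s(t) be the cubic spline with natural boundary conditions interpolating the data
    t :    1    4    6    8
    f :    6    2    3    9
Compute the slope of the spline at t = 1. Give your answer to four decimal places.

-1.7149

Write m_i for s''(x_i). With h_i = 3, 2, 2 and divided differences Δ_i = -4/3, 1/2, 3, the continuity of s' gives the tridiagonal system
  3·m_0 + 10·m_1 + 2·m_2 = 6(Δ_1 - Δ_0) = 11
  2·m_1 + 8·m_2 + 2·m_3 = 6(Δ_2 - Δ_1) = 15
Natural end conditions: m_0 = m_3 = 0.
Solving the tridiagonal system: m_0 = 0, m_1 = 29/38, m_2 = 32/19, m_3 = 0.
On [1, 4], s'(t) = b_0 + 2c_0·(t - 1) + 3d_0·(t - 1)² with b_0 = Δ_0 - h_0(2m_0 + m_1)/6 = -391/228, c_0 = m_0/2 = 0, d_0 = (m_1 - m_0)/(6h_0) = 29/684. So s'(1) = -391/228.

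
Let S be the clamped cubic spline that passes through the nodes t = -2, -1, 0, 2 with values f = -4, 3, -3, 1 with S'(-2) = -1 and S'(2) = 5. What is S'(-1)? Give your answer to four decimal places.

2.6818

Write σ_i for S''(x_i). With h_i = 1, 1, 2 and divided differences Δ_i = 7, -6, 2, the continuity of S' gives the tridiagonal system
  1·σ_0 + 4·σ_1 + 1·σ_2 = 6(Δ_1 - Δ_0) = -78
  1·σ_1 + 6·σ_2 + 2·σ_3 = 6(Δ_2 - Δ_1) = 48
Clamped end conditions give two more equations: 2h_0·σ_0 + h_0·σ_1 = 6(Δ_0 - S'(-2)) = 48 and h_2·σ_2 + 2h_2·σ_3 = 6(S'(2) - Δ_2) = 18.
Hence σ_0 = 447/11, σ_1 = -366/11, σ_2 = 159/11, σ_3 = -30/11.
On [-1, 0], S'(t) = b_1 + 2c_1·(t + 1) + 3d_1·(t + 1)² with b_1 = Δ_1 - h_1(2σ_1 + σ_2)/6 = 59/22, c_1 = σ_1/2 = -183/11, d_1 = (σ_2 - σ_1)/(6h_1) = 175/22. So S'(-1) = 59/22.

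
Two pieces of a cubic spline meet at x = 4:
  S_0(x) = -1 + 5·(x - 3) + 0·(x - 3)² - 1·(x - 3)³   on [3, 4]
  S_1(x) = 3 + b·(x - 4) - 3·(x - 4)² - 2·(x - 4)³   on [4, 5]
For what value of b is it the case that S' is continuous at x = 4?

S_0'(x) = 5 + 0·(x - 3) - 3·(x - 3)², so S_0'(4) = 2. On the right, S_1'(4) = b, so b = 2.

2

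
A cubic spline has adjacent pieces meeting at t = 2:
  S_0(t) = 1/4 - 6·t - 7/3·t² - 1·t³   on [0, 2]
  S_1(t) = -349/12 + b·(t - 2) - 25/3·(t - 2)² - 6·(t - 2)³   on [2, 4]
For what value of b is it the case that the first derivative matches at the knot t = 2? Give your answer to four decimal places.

-27.3333

S_0'(t) = -6 - 14/3·t - 3·t², so S_0'(2) = -82/3. On the right, S_1'(2) = b, so b = -82/3.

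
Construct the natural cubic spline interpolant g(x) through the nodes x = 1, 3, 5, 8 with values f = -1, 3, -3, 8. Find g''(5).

Write m_i for g''(x_i). With h_i = 2, 2, 3 and divided differences Δ_i = 2, -3, 11/3, the continuity of g' gives the tridiagonal system
  2·m_0 + 8·m_1 + 2·m_2 = 6(Δ_1 - Δ_0) = -30
  2·m_1 + 10·m_2 + 3·m_3 = 6(Δ_2 - Δ_1) = 40
Natural end conditions: m_0 = m_3 = 0.
Forward elimination and back-substitution give m_0 = 0, m_1 = -5, m_2 = 5, m_3 = 0.

5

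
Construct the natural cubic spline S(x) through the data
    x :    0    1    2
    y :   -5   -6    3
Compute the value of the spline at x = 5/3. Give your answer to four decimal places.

With M_i denoting the second derivative at x_i, h_i = 1, 1, and Δ_i = (y_(i+1) − y_i)/h_i = -1, 9:
  1·M_0 + 4·M_1 + 1·M_2 = 6(Δ_1 - Δ_0) = 60
Natural end conditions: M_0 = M_2 = 0.
Hence M_0 = 0, M_1 = 15, M_2 = 0.
On [1, 2], S(x) = -6 + 4·(x - 1) + 15/2·(x - 1)² - 5/2·(x - 1)³.
With (x - 1) = 2/3: S(5/3) = -20/27.

-0.7407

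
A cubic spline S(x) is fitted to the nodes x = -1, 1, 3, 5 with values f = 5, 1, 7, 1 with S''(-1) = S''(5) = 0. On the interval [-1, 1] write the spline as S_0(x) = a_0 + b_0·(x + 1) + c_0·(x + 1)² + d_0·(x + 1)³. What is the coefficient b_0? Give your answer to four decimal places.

With M_i denoting the second derivative at x_i, h_i = 2, 2, 2, and Δ_i = (y_(i+1) − y_i)/h_i = -2, 3, -3:
  2·M_0 + 8·M_1 + 2·M_2 = 6(Δ_1 - Δ_0) = 30
  2·M_1 + 8·M_2 + 2·M_3 = 6(Δ_2 - Δ_1) = -36
Natural end conditions: M_0 = M_3 = 0.
Hence M_0 = 0, M_1 = 26/5, M_2 = -29/5, M_3 = 0.
On [-1, 1], with S_0(x) = a_0 + b_0·(x + 1) + c_0·(x + 1)² + d_0·(x + 1)³: c_0 = M_0/2 = 0, d_0 = (M_1 - M_0)/(6h_0) = 13/30, b_0 = Δ_0 - h_0(2M_0 + M_1)/6 = -56/15.

-3.7333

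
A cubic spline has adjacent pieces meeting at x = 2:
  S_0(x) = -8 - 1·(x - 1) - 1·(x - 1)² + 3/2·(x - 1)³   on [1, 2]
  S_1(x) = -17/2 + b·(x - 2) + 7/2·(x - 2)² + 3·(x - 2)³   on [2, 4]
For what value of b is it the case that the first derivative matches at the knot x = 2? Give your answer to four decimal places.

S_0'(x) = -1 - 2·(x - 1) + 9/2·(x - 1)², so S_0'(2) = 3/2. On the right, S_1'(2) = b, so b = 3/2.

1.5000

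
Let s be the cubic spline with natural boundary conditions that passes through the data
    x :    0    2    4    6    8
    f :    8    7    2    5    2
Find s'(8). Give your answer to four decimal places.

-2.6250

Put M_i = s'' at the i-th knot. Here h = (2, 2, 2, 2) and Δ = (-1/2, -5/2, 3/2, -3/2), so the interior equations h_(i-1)·M_(i-1) + 2(h_(i-1)+h_i)·M_i + h_i·M_(i+1) = 6(Δ_i − Δ_(i-1)) read
  2·M_0 + 8·M_1 + 2·M_2 = 6(Δ_1 - Δ_0) = -12
  2·M_1 + 8·M_2 + 2·M_3 = 6(Δ_2 - Δ_1) = 24
  2·M_2 + 8·M_3 + 2·M_4 = 6(Δ_3 - Δ_2) = -18
Natural end conditions: M_0 = M_4 = 0.
Hence M_0 = 0, M_1 = -21/8, M_2 = 9/2, M_3 = -27/8, M_4 = 0.
On [6, 8], s'(x) = b_3 + 2c_3·(x - 6) + 3d_3·(x - 6)² with b_3 = Δ_3 - h_3(2M_3 + M_4)/6 = 3/4, c_3 = M_3/2 = -27/16, d_3 = (M_4 - M_3)/(6h_3) = 9/32. So s'(8) = -21/8.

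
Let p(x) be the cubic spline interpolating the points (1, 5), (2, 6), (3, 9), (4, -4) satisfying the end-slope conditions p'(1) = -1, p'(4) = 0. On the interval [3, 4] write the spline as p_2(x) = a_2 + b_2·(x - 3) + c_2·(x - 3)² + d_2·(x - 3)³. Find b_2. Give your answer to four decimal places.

-8.8667

Let M_i = p''(x_i). Step sizes h_i = 1, 1, 1; slopes of the chords Δ_i = (y_(i+1) - y_i)/h_i = 1, 3, -13.
  1·M_0 + 4·M_1 + 1·M_2 = 6(Δ_1 - Δ_0) = 12
  1·M_1 + 4·M_2 + 1·M_3 = 6(Δ_2 - Δ_1) = -96
Clamped end conditions give two more equations: 2h_0·M_0 + h_0·M_1 = 6(Δ_0 - p'(1)) = 12 and h_2·M_2 + 2h_2·M_3 = 6(p'(4) - Δ_2) = 78.
Solving: M_0 = -14/15, M_1 = 208/15, M_2 = -638/15, M_3 = 904/15.
On [3, 4], with p_2(x) = a_2 + b_2·(x - 3) + c_2·(x - 3)² + d_2·(x - 3)³: c_2 = M_2/2 = -319/15, d_2 = (M_3 - M_2)/(6h_2) = 257/15, b_2 = Δ_2 - h_2(2M_2 + M_3)/6 = -133/15.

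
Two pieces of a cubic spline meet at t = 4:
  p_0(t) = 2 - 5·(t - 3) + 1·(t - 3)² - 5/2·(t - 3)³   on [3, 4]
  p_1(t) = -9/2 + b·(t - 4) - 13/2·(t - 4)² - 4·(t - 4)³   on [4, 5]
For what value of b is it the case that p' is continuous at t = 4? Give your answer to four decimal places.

p_0'(t) = -5 + 2·(t - 3) - 15/2·(t - 3)², so p_0'(4) = -21/2. On the right, p_1'(4) = b, so b = -21/2.

-10.5000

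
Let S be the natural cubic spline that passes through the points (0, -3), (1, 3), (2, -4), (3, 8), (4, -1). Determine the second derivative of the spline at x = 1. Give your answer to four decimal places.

-31.2857

With M_i denoting the second derivative at x_i, h_i = 1, 1, 1, 1, and Δ_i = (y_(i+1) − y_i)/h_i = 6, -7, 12, -9:
  1·M_0 + 4·M_1 + 1·M_2 = 6(Δ_1 - Δ_0) = -78
  1·M_1 + 4·M_2 + 1·M_3 = 6(Δ_2 - Δ_1) = 114
  1·M_2 + 4·M_3 + 1·M_4 = 6(Δ_3 - Δ_2) = -126
Natural end conditions: M_0 = M_4 = 0.
Forward elimination and back-substitution give M_0 = 0, M_1 = -219/7, M_2 = 330/7, M_3 = -303/7, M_4 = 0.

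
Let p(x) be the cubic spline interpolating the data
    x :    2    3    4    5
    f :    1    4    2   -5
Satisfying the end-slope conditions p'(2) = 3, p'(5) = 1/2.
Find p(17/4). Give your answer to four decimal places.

-0.1484

With σ_i denoting the second derivative at x_i, h_i = 1, 1, 1, and Δ_i = (y_(i+1) − y_i)/h_i = 3, -2, -7:
  1·σ_0 + 4·σ_1 + 1·σ_2 = 6(Δ_1 - Δ_0) = -30
  1·σ_1 + 4·σ_2 + 1·σ_3 = 6(Δ_2 - Δ_1) = -30
Clamped end conditions give two more equations: 2h_0·σ_0 + h_0·σ_1 = 6(Δ_0 - p'(2)) = 0 and h_2·σ_2 + 2h_2·σ_3 = 6(p'(5) - Δ_2) = 45.
Solving the tridiagonal system: σ_0 = 7/3, σ_1 = -14/3, σ_2 = -41/3, σ_3 = 88/3.
On [4, 5], p(x) = 2 - 22/3·(x - 4) - 41/6·(x - 4)² + 43/6·(x - 4)³.
With (x - 4) = 1/4: p(17/4) = -19/128.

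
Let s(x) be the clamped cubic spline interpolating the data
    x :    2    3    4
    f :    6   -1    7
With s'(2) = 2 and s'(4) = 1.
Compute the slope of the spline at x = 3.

0

Put m_i = s'' at the i-th knot. Here h = (1, 1) and Δ = (-7, 8), so the interior equations h_(i-1)·m_(i-1) + 2(h_(i-1)+h_i)·m_i + h_i·m_(i+1) = 6(Δ_i − Δ_(i-1)) read
  1·m_0 + 4·m_1 + 1·m_2 = 6(Δ_1 - Δ_0) = 90
Clamped end conditions give two more equations: 2h_0·m_0 + h_0·m_1 = 6(Δ_0 - s'(2)) = -54 and h_1·m_1 + 2h_1·m_2 = 6(s'(4) - Δ_1) = -42.
Solving: m_0 = -50, m_1 = 46, m_2 = -44.
On [3, 4], s'(x) = b_1 + 2c_1·(x - 3) + 3d_1·(x - 3)² with b_1 = Δ_1 - h_1(2m_1 + m_2)/6 = 0, c_1 = m_1/2 = 23, d_1 = (m_2 - m_1)/(6h_1) = -15. So s'(3) = 0.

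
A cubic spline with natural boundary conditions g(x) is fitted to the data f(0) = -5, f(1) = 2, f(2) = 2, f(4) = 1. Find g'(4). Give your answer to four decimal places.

-0.0652

Put m_i = g'' at the i-th knot. Here h = (1, 1, 2) and Δ = (7, 0, -1/2), so the interior equations h_(i-1)·m_(i-1) + 2(h_(i-1)+h_i)·m_i + h_i·m_(i+1) = 6(Δ_i − Δ_(i-1)) read
  1·m_0 + 4·m_1 + 1·m_2 = 6(Δ_1 - Δ_0) = -42
  1·m_1 + 6·m_2 + 2·m_3 = 6(Δ_2 - Δ_1) = -3
Natural end conditions: m_0 = m_3 = 0.
Forward elimination and back-substitution give m_0 = 0, m_1 = -249/23, m_2 = 30/23, m_3 = 0.
On [2, 4], g'(x) = b_2 + 2c_2·(x - 2) + 3d_2·(x - 2)² with b_2 = Δ_2 - h_2(2m_2 + m_3)/6 = -63/46, c_2 = m_2/2 = 15/23, d_2 = (m_3 - m_2)/(6h_2) = -5/46. So g'(4) = -3/46.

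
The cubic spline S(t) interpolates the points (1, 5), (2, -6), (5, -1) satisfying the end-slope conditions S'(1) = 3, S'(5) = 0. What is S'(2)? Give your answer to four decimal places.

Write M_i for S''(x_i). With h_i = 1, 3 and divided differences Δ_i = -11, 5/3, the continuity of S' gives the tridiagonal system
  1·M_0 + 8·M_1 + 3·M_2 = 6(Δ_1 - Δ_0) = 76
Clamped end conditions give two more equations: 2h_0·M_0 + h_0·M_1 = 6(Δ_0 - S'(1)) = -84 and h_1·M_1 + 2h_1·M_2 = 6(S'(5) - Δ_1) = -10.
Solving: M_0 = -209/4, M_1 = 41/2, M_2 = -143/12.
On [2, 5], S'(t) = b_1 + 2c_1·(t - 2) + 3d_1·(t - 2)² with b_1 = Δ_1 - h_1(2M_1 + M_2)/6 = -103/8, c_1 = M_1/2 = 41/4, d_1 = (M_2 - M_1)/(6h_1) = -389/216. So S'(2) = -103/8.

-12.8750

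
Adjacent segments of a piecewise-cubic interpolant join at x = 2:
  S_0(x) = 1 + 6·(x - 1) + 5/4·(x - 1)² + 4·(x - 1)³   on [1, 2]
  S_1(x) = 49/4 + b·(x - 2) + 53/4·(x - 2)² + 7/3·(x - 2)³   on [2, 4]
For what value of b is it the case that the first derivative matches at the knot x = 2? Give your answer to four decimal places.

S_0'(x) = 6 + 5/2·(x - 1) + 12·(x - 1)², so S_0'(2) = 41/2. On the right, S_1'(2) = b, so b = 41/2.

20.5000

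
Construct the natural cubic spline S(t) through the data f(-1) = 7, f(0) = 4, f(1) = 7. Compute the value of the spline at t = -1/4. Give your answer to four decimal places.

4.2578

Put M_i = S'' at the i-th knot. Here h = (1, 1) and Δ = (-3, 3), so the interior equations h_(i-1)·M_(i-1) + 2(h_(i-1)+h_i)·M_i + h_i·M_(i+1) = 6(Δ_i − Δ_(i-1)) read
  1·M_0 + 4·M_1 + 1·M_2 = 6(Δ_1 - Δ_0) = 36
Natural end conditions: M_0 = M_2 = 0.
Hence M_0 = 0, M_1 = 9, M_2 = 0.
On [-1, 0], S(t) = 7 - 9/2·(t + 1) + 0·(t + 1)² + 3/2·(t + 1)³.
With (t + 1) = 3/4: S(-1/4) = 545/128.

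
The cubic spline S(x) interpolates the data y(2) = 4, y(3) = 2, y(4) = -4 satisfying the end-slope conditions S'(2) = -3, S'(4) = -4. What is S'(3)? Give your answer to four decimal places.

-4.2500

Let σ_i = S''(x_i). Step sizes h_i = 1, 1; slopes of the chords Δ_i = (y_(i+1) - y_i)/h_i = -2, -6.
  1·σ_0 + 4·σ_1 + 1·σ_2 = 6(Δ_1 - Δ_0) = -24
Clamped end conditions give two more equations: 2h_0·σ_0 + h_0·σ_1 = 6(Δ_0 - S'(2)) = 6 and h_1·σ_1 + 2h_1·σ_2 = 6(S'(4) - Δ_1) = 12.
Solving: σ_0 = 17/2, σ_1 = -11, σ_2 = 23/2.
On [3, 4], S'(x) = b_1 + 2c_1·(x - 3) + 3d_1·(x - 3)² with b_1 = Δ_1 - h_1(2σ_1 + σ_2)/6 = -17/4, c_1 = σ_1/2 = -11/2, d_1 = (σ_2 - σ_1)/(6h_1) = 15/4. So S'(3) = -17/4.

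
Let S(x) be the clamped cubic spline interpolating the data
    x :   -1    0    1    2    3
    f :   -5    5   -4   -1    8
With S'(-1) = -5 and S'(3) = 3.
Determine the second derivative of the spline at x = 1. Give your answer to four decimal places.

29.7500

With σ_i denoting the second derivative at x_i, h_i = 1, 1, 1, 1, and Δ_i = (y_(i+1) − y_i)/h_i = 10, -9, 3, 9:
  1·σ_0 + 4·σ_1 + 1·σ_2 = 6(Δ_1 - Δ_0) = -114
  1·σ_1 + 4·σ_2 + 1·σ_3 = 6(Δ_2 - Δ_1) = 72
  1·σ_2 + 4·σ_3 + 1·σ_4 = 6(Δ_3 - Δ_2) = 36
Clamped end conditions give two more equations: 2h_0·σ_0 + h_0·σ_1 = 6(Δ_0 - S'(-1)) = 90 and h_3·σ_3 + 2h_3·σ_4 = 6(S'(3) - Δ_3) = -36.
Forward elimination and back-substitution give σ_0 = 2015/28, σ_1 = -755/14, σ_2 = 119/4, σ_3 = 97/14, σ_4 = -601/28.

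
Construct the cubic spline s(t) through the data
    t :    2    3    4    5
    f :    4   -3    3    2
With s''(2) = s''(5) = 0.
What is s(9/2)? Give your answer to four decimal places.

3.5250

Put σ_i = s'' at the i-th knot. Here h = (1, 1, 1) and Δ = (-7, 6, -1), so the interior equations h_(i-1)·σ_(i-1) + 2(h_(i-1)+h_i)·σ_i + h_i·σ_(i+1) = 6(Δ_i − Δ_(i-1)) read
  1·σ_0 + 4·σ_1 + 1·σ_2 = 6(Δ_1 - Δ_0) = 78
  1·σ_1 + 4·σ_2 + 1·σ_3 = 6(Δ_2 - Δ_1) = -42
Natural end conditions: σ_0 = σ_3 = 0.
Solving the tridiagonal system: σ_0 = 0, σ_1 = 118/5, σ_2 = -82/5, σ_3 = 0.
On [4, 5], s(t) = 3 + 67/15·(t - 4) - 41/5·(t - 4)² + 41/15·(t - 4)³.
With (t - 4) = 1/2: s(9/2) = 141/40.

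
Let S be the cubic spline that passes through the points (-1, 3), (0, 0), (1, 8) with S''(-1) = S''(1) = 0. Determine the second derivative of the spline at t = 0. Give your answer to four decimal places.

16.5000

Let M_i = S''(x_i). Step sizes h_i = 1, 1; slopes of the chords Δ_i = (y_(i+1) - y_i)/h_i = -3, 8.
  1·M_0 + 4·M_1 + 1·M_2 = 6(Δ_1 - Δ_0) = 66
Natural end conditions: M_0 = M_2 = 0.
Solving the tridiagonal system: M_0 = 0, M_1 = 33/2, M_2 = 0.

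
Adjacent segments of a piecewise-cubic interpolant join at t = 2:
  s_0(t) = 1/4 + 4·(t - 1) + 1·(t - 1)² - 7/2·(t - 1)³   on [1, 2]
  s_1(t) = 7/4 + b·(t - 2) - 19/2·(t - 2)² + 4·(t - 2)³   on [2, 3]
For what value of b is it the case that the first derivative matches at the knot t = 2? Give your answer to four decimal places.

-4.5000

s_0'(t) = 4 + 2·(t - 1) - 21/2·(t - 1)², so s_0'(2) = -9/2. On the right, s_1'(2) = b, so b = -9/2.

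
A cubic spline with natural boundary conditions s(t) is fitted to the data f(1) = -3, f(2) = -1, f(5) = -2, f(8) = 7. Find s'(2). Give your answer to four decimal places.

1.1264

Write σ_i for s''(x_i). With h_i = 1, 3, 3 and divided differences Δ_i = 2, -1/3, 3, the continuity of s' gives the tridiagonal system
  1·σ_0 + 8·σ_1 + 3·σ_2 = 6(Δ_1 - Δ_0) = -14
  3·σ_1 + 12·σ_2 + 3·σ_3 = 6(Δ_2 - Δ_1) = 20
Natural end conditions: σ_0 = σ_3 = 0.
Forward elimination and back-substitution give σ_0 = 0, σ_1 = -76/29, σ_2 = 202/87, σ_3 = 0.
On [2, 5], s'(t) = b_1 + 2c_1·(t - 2) + 3d_1·(t - 2)² with b_1 = Δ_1 - h_1(2σ_1 + σ_2)/6 = 98/87, c_1 = σ_1/2 = -38/29, d_1 = (σ_2 - σ_1)/(6h_1) = 215/783. So s'(2) = 98/87.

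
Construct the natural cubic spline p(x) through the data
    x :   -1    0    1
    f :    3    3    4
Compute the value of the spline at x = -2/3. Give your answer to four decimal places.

2.9259

Put m_i = p'' at the i-th knot. Here h = (1, 1) and Δ = (0, 1), so the interior equations h_(i-1)·m_(i-1) + 2(h_(i-1)+h_i)·m_i + h_i·m_(i+1) = 6(Δ_i − Δ_(i-1)) read
  1·m_0 + 4·m_1 + 1·m_2 = 6(Δ_1 - Δ_0) = 6
Natural end conditions: m_0 = m_2 = 0.
Forward elimination and back-substitution give m_0 = 0, m_1 = 3/2, m_2 = 0.
On [-1, 0], p(x) = 3 - 1/4·(x + 1) + 0·(x + 1)² + 1/4·(x + 1)³.
With (x + 1) = 1/3: p(-2/3) = 79/27.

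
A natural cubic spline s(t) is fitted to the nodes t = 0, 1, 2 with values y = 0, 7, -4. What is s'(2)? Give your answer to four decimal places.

Put m_i = s'' at the i-th knot. Here h = (1, 1) and Δ = (7, -11), so the interior equations h_(i-1)·m_(i-1) + 2(h_(i-1)+h_i)·m_i + h_i·m_(i+1) = 6(Δ_i − Δ_(i-1)) read
  1·m_0 + 4·m_1 + 1·m_2 = 6(Δ_1 - Δ_0) = -108
Natural end conditions: m_0 = m_2 = 0.
Forward elimination and back-substitution give m_0 = 0, m_1 = -27, m_2 = 0.
On [1, 2], s'(t) = b_1 + 2c_1·(t - 1) + 3d_1·(t - 1)² with b_1 = Δ_1 - h_1(2m_1 + m_2)/6 = -2, c_1 = m_1/2 = -27/2, d_1 = (m_2 - m_1)/(6h_1) = 9/2. So s'(2) = -31/2.

-15.5000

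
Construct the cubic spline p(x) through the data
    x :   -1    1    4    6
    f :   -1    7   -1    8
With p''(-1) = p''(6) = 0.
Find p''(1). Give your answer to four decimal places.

Write M_i for p''(x_i). With h_i = 2, 3, 2 and divided differences Δ_i = 4, -8/3, 9/2, the continuity of p' gives the tridiagonal system
  2·M_0 + 10·M_1 + 3·M_2 = 6(Δ_1 - Δ_0) = -40
  3·M_1 + 10·M_2 + 2·M_3 = 6(Δ_2 - Δ_1) = 43
Natural end conditions: M_0 = M_3 = 0.
Forward elimination and back-substitution give M_0 = 0, M_1 = -529/91, M_2 = 550/91, M_3 = 0.

-5.8132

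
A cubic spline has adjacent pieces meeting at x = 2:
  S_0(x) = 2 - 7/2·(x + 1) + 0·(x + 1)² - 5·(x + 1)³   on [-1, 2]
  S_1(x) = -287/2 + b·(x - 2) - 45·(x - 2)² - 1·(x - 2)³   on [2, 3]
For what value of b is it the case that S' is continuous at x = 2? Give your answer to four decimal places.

S_0'(x) = -7/2 + 0·(x + 1) - 15·(x + 1)², so S_0'(2) = -277/2. On the right, S_1'(2) = b, so b = -277/2.

-138.5000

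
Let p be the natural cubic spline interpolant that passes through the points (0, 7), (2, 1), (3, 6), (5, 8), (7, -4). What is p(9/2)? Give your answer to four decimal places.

9.0579

Let M_i = p''(x_i). Step sizes h_i = 2, 1, 2, 2; slopes of the chords Δ_i = (y_(i+1) - y_i)/h_i = -3, 5, 1, -6.
  2·M_0 + 6·M_1 + 1·M_2 = 6(Δ_1 - Δ_0) = 48
  1·M_1 + 6·M_2 + 2·M_3 = 6(Δ_2 - Δ_1) = -24
  2·M_2 + 8·M_3 + 2·M_4 = 6(Δ_3 - Δ_2) = -42
Natural end conditions: M_0 = M_4 = 0.
Hence M_0 = 0, M_1 = 555/64, M_2 = -129/32, M_3 = -543/128, M_4 = 0.
On [3, 5], p(x) = 6 + 653/128·(x - 3) - 129/64·(x - 3)² - 9/512·(x - 3)³.
With (x - 3) = 3/2: p(9/2) = 37101/4096.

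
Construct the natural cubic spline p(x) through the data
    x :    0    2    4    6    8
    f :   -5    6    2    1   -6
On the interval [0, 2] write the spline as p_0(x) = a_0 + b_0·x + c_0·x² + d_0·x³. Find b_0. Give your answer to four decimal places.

7.6696

Write M_i for p''(x_i). With h_i = 2, 2, 2, 2 and divided differences Δ_i = 11/2, -2, -1/2, -7/2, the continuity of p' gives the tridiagonal system
  2·M_0 + 8·M_1 + 2·M_2 = 6(Δ_1 - Δ_0) = -45
  2·M_1 + 8·M_2 + 2·M_3 = 6(Δ_2 - Δ_1) = 9
  2·M_2 + 8·M_3 + 2·M_4 = 6(Δ_3 - Δ_2) = -18
Natural end conditions: M_0 = M_4 = 0.
Solving the tridiagonal system: M_0 = 0, M_1 = -729/112, M_2 = 99/28, M_3 = -351/112, M_4 = 0.
On [0, 2], with p_0(x) = a_0 + b_0·x + c_0·x² + d_0·x³: c_0 = M_0/2 = 0, d_0 = (M_1 - M_0)/(6h_0) = -243/448, b_0 = Δ_0 - h_0(2M_0 + M_1)/6 = 859/112.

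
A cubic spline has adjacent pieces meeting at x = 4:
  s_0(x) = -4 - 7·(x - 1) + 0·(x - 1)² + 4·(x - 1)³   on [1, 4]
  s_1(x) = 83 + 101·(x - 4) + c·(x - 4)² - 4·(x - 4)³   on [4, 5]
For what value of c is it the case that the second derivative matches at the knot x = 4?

36

s_0''(x) = 0 + 24·(x - 1), so s_0''(4) = 72. On the right, s_1''(4) = 2c, so c = 36.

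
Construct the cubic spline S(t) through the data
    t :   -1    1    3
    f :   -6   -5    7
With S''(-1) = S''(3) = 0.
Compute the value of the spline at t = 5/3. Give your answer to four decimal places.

Put M_i = S'' at the i-th knot. Here h = (2, 2) and Δ = (1/2, 6), so the interior equations h_(i-1)·M_(i-1) + 2(h_(i-1)+h_i)·M_i + h_i·M_(i+1) = 6(Δ_i − Δ_(i-1)) read
  2·M_0 + 8·M_1 + 2·M_2 = 6(Δ_1 - Δ_0) = 33
Natural end conditions: M_0 = M_2 = 0.
Solving: M_0 = 0, M_1 = 33/8, M_2 = 0.
On [1, 3], S(t) = -5 + 13/4·(t - 1) + 33/16·(t - 1)² - 11/32·(t - 1)³.
With (t - 1) = 2/3: S(5/3) = -109/54.

-2.0185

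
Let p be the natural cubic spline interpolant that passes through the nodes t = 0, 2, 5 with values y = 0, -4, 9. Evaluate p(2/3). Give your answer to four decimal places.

-2.0840

With m_i denoting the second derivative at x_i, h_i = 2, 3, and Δ_i = (y_(i+1) − y_i)/h_i = -2, 13/3:
  2·m_0 + 10·m_1 + 3·m_2 = 6(Δ_1 - Δ_0) = 38
Natural end conditions: m_0 = m_2 = 0.
Hence m_0 = 0, m_1 = 19/5, m_2 = 0.
On [0, 2], p(t) = 0 - 49/15·t + 0·t² + 19/60·t³.
With t = 2/3: p(2/3) = -844/405.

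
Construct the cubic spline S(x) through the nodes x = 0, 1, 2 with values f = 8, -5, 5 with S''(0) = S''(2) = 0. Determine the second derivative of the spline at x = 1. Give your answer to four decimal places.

34.5000

Write m_i for S''(x_i). With h_i = 1, 1 and divided differences Δ_i = -13, 10, the continuity of S' gives the tridiagonal system
  1·m_0 + 4·m_1 + 1·m_2 = 6(Δ_1 - Δ_0) = 138
Natural end conditions: m_0 = m_2 = 0.
Hence m_0 = 0, m_1 = 69/2, m_2 = 0.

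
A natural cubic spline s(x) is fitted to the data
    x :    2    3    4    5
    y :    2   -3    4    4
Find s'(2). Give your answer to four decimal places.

-8.6667

With M_i denoting the second derivative at x_i, h_i = 1, 1, 1, and Δ_i = (y_(i+1) − y_i)/h_i = -5, 7, 0:
  1·M_0 + 4·M_1 + 1·M_2 = 6(Δ_1 - Δ_0) = 72
  1·M_1 + 4·M_2 + 1·M_3 = 6(Δ_2 - Δ_1) = -42
Natural end conditions: M_0 = M_3 = 0.
Forward elimination and back-substitution give M_0 = 0, M_1 = 22, M_2 = -16, M_3 = 0.
On [2, 3], s'(x) = b_0 + 2c_0·(x - 2) + 3d_0·(x - 2)² with b_0 = Δ_0 - h_0(2M_0 + M_1)/6 = -26/3, c_0 = M_0/2 = 0, d_0 = (M_1 - M_0)/(6h_0) = 11/3. So s'(2) = -26/3.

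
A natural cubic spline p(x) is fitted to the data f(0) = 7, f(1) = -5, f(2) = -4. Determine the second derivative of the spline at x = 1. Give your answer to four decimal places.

19.5000

Write M_i for p''(x_i). With h_i = 1, 1 and divided differences Δ_i = -12, 1, the continuity of p' gives the tridiagonal system
  1·M_0 + 4·M_1 + 1·M_2 = 6(Δ_1 - Δ_0) = 78
Natural end conditions: M_0 = M_2 = 0.
Solving the tridiagonal system: M_0 = 0, M_1 = 39/2, M_2 = 0.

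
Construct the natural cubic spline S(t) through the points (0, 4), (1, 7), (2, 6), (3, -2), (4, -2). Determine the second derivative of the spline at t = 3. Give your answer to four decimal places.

15.4286

Write m_i for S''(x_i). With h_i = 1, 1, 1, 1 and divided differences Δ_i = 3, -1, -8, 0, the continuity of S' gives the tridiagonal system
  1·m_0 + 4·m_1 + 1·m_2 = 6(Δ_1 - Δ_0) = -24
  1·m_1 + 4·m_2 + 1·m_3 = 6(Δ_2 - Δ_1) = -42
  1·m_2 + 4·m_3 + 1·m_4 = 6(Δ_3 - Δ_2) = 48
Natural end conditions: m_0 = m_4 = 0.
Hence m_0 = 0, m_1 = -18/7, m_2 = -96/7, m_3 = 108/7, m_4 = 0.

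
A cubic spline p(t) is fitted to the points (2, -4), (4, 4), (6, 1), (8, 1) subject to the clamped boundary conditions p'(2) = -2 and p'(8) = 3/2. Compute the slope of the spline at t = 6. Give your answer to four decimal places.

-2.2333

Put σ_i = p'' at the i-th knot. Here h = (2, 2, 2) and Δ = (4, -3/2, 0), so the interior equations h_(i-1)·σ_(i-1) + 2(h_(i-1)+h_i)·σ_i + h_i·σ_(i+1) = 6(Δ_i − Δ_(i-1)) read
  2·σ_0 + 8·σ_1 + 2·σ_2 = 6(Δ_1 - Δ_0) = -33
  2·σ_1 + 8·σ_2 + 2·σ_3 = 6(Δ_2 - Δ_1) = 9
Clamped end conditions give two more equations: 2h_0·σ_0 + h_0·σ_1 = 6(Δ_0 - p'(2)) = 36 and h_2·σ_2 + 2h_2·σ_3 = 6(p'(8) - Δ_2) = 9.
Hence σ_0 = 196/15, σ_1 = -122/15, σ_2 = 89/30, σ_3 = 23/30.
On [6, 8], p'(t) = b_2 + 2c_2·(t - 6) + 3d_2·(t - 6)² with b_2 = Δ_2 - h_2(2σ_2 + σ_3)/6 = -67/30, c_2 = σ_2/2 = 89/60, d_2 = (σ_3 - σ_2)/(6h_2) = -11/60. So p'(6) = -67/30.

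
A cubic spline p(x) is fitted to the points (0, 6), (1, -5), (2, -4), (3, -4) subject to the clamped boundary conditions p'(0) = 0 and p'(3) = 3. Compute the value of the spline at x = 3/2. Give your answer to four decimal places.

With m_i denoting the second derivative at x_i, h_i = 1, 1, 1, and Δ_i = (y_(i+1) − y_i)/h_i = -11, 1, 0:
  1·m_0 + 4·m_1 + 1·m_2 = 6(Δ_1 - Δ_0) = 72
  1·m_1 + 4·m_2 + 1·m_3 = 6(Δ_2 - Δ_1) = -6
Clamped end conditions give two more equations: 2h_0·m_0 + h_0·m_1 = 6(Δ_0 - p'(0)) = -66 and h_2·m_2 + 2h_2·m_3 = 6(p'(3) - Δ_2) = 18.
Solving the tridiagonal system: m_0 = -50, m_1 = 34, m_2 = -14, m_3 = 16.
On [1, 2], p(x) = -5 - 8·(x - 1) + 17·(x - 1)² - 8·(x - 1)³.
With (x - 1) = 1/2: p(3/2) = -23/4.

-5.7500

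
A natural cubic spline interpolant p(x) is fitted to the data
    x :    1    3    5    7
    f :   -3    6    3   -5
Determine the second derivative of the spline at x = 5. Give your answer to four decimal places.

Let M_i = p''(x_i). Step sizes h_i = 2, 2, 2; slopes of the chords Δ_i = (y_(i+1) - y_i)/h_i = 9/2, -3/2, -4.
  2·M_0 + 8·M_1 + 2·M_2 = 6(Δ_1 - Δ_0) = -36
  2·M_1 + 8·M_2 + 2·M_3 = 6(Δ_2 - Δ_1) = -15
Natural end conditions: M_0 = M_3 = 0.
Solving: M_0 = 0, M_1 = -43/10, M_2 = -4/5, M_3 = 0.

-0.8000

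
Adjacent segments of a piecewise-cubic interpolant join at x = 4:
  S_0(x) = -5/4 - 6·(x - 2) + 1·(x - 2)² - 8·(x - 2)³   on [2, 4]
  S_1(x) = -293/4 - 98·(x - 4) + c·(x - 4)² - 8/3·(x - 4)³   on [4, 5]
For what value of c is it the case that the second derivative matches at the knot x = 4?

-47

S_0''(x) = 2 - 48·(x - 2), so S_0''(4) = -94. On the right, S_1''(4) = 2c, so c = -47.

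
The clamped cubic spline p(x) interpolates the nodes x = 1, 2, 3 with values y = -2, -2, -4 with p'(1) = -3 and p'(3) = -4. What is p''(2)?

Put m_i = p'' at the i-th knot. Here h = (1, 1) and Δ = (0, -2), so the interior equations h_(i-1)·m_(i-1) + 2(h_(i-1)+h_i)·m_i + h_i·m_(i+1) = 6(Δ_i − Δ_(i-1)) read
  1·m_0 + 4·m_1 + 1·m_2 = 6(Δ_1 - Δ_0) = -12
Clamped end conditions give two more equations: 2h_0·m_0 + h_0·m_1 = 6(Δ_0 - p'(1)) = 18 and h_1·m_1 + 2h_1·m_2 = 6(p'(3) - Δ_1) = -12.
Solving the tridiagonal system: m_0 = 23/2, m_1 = -5, m_2 = -7/2.

-5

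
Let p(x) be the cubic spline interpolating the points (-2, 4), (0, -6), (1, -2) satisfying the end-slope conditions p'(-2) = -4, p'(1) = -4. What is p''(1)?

-33

Put σ_i = p'' at the i-th knot. Here h = (2, 1) and Δ = (-5, 4), so the interior equations h_(i-1)·σ_(i-1) + 2(h_(i-1)+h_i)·σ_i + h_i·σ_(i+1) = 6(Δ_i − Δ_(i-1)) read
  2·σ_0 + 6·σ_1 + 1·σ_2 = 6(Δ_1 - Δ_0) = 54
Clamped end conditions give two more equations: 2h_0·σ_0 + h_0·σ_1 = 6(Δ_0 - p'(-2)) = -6 and h_1·σ_1 + 2h_1·σ_2 = 6(p'(1) - Δ_1) = -48.
Forward elimination and back-substitution give σ_0 = -21/2, σ_1 = 18, σ_2 = -33.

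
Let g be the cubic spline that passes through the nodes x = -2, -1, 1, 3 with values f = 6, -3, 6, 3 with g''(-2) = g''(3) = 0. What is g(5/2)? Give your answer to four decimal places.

5.0923

Write M_i for g''(x_i). With h_i = 1, 2, 2 and divided differences Δ_i = -9, 9/2, -3/2, the continuity of g' gives the tridiagonal system
  1·M_0 + 6·M_1 + 2·M_2 = 6(Δ_1 - Δ_0) = 81
  2·M_1 + 8·M_2 + 2·M_3 = 6(Δ_2 - Δ_1) = -36
Natural end conditions: M_0 = M_3 = 0.
Solving the tridiagonal system: M_0 = 0, M_1 = 180/11, M_2 = -189/22, M_3 = 0.
On [1, 3], g(x) = 6 + 93/22·(x - 1) - 189/44·(x - 1)² + 63/88·(x - 1)³.
With (x - 1) = 3/2: g(5/2) = 3585/704.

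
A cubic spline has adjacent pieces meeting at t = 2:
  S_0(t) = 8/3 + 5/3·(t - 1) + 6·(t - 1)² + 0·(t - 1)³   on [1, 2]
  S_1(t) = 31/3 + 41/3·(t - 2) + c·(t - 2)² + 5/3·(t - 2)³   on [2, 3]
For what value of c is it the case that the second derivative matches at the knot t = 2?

S_0''(t) = 12 + 0·(t - 1), so S_0''(2) = 12. On the right, S_1''(2) = 2c, so c = 6.

6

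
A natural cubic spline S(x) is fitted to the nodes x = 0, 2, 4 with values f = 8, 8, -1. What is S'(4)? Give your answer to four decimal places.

Let M_i = S''(x_i). Step sizes h_i = 2, 2; slopes of the chords Δ_i = (y_(i+1) - y_i)/h_i = 0, -9/2.
  2·M_0 + 8·M_1 + 2·M_2 = 6(Δ_1 - Δ_0) = -27
Natural end conditions: M_0 = M_2 = 0.
Hence M_0 = 0, M_1 = -27/8, M_2 = 0.
On [2, 4], S'(x) = b_1 + 2c_1·(x - 2) + 3d_1·(x - 2)² with b_1 = Δ_1 - h_1(2M_1 + M_2)/6 = -9/4, c_1 = M_1/2 = -27/16, d_1 = (M_2 - M_1)/(6h_1) = 9/32. So S'(4) = -45/8.

-5.6250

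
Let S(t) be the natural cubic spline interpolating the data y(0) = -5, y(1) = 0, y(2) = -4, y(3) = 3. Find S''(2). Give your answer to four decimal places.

With σ_i denoting the second derivative at x_i, h_i = 1, 1, 1, and Δ_i = (y_(i+1) − y_i)/h_i = 5, -4, 7:
  1·σ_0 + 4·σ_1 + 1·σ_2 = 6(Δ_1 - Δ_0) = -54
  1·σ_1 + 4·σ_2 + 1·σ_3 = 6(Δ_2 - Δ_1) = 66
Natural end conditions: σ_0 = σ_3 = 0.
Solving the tridiagonal system: σ_0 = 0, σ_1 = -94/5, σ_2 = 106/5, σ_3 = 0.

21.2000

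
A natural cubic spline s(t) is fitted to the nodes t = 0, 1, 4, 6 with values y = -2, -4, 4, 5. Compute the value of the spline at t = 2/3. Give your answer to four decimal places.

Put M_i = s'' at the i-th knot. Here h = (1, 3, 2) and Δ = (-2, 8/3, 1/2), so the interior equations h_(i-1)·M_(i-1) + 2(h_(i-1)+h_i)·M_i + h_i·M_(i+1) = 6(Δ_i − Δ_(i-1)) read
  1·M_0 + 8·M_1 + 3·M_2 = 6(Δ_1 - Δ_0) = 28
  3·M_1 + 10·M_2 + 2·M_3 = 6(Δ_2 - Δ_1) = -13
Natural end conditions: M_0 = M_3 = 0.
Solving: M_0 = 0, M_1 = 319/71, M_2 = -188/71, M_3 = 0.
On [0, 1], s(t) = -2 - 1171/426·t + 0·t² + 319/426·t³.
With t = 2/3: s(2/3) = -20765/5751.

-3.6107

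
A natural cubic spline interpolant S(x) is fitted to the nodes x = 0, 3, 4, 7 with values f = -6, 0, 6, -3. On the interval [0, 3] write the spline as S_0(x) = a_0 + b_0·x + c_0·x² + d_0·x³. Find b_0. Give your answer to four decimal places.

0.0476

Let σ_i = S''(x_i). Step sizes h_i = 3, 1, 3; slopes of the chords Δ_i = (y_(i+1) - y_i)/h_i = 2, 6, -3.
  3·σ_0 + 8·σ_1 + 1·σ_2 = 6(Δ_1 - Δ_0) = 24
  1·σ_1 + 8·σ_2 + 3·σ_3 = 6(Δ_2 - Δ_1) = -54
Natural end conditions: σ_0 = σ_3 = 0.
Forward elimination and back-substitution give σ_0 = 0, σ_1 = 82/21, σ_2 = -152/21, σ_3 = 0.
On [0, 3], with S_0(x) = a_0 + b_0·x + c_0·x² + d_0·x³: c_0 = σ_0/2 = 0, d_0 = (σ_1 - σ_0)/(6h_0) = 41/189, b_0 = Δ_0 - h_0(2σ_0 + σ_1)/6 = 1/21.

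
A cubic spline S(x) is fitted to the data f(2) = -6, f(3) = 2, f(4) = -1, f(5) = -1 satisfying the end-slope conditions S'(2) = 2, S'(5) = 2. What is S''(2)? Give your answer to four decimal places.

Put M_i = S'' at the i-th knot. Here h = (1, 1, 1) and Δ = (8, -3, 0), so the interior equations h_(i-1)·M_(i-1) + 2(h_(i-1)+h_i)·M_i + h_i·M_(i+1) = 6(Δ_i − Δ_(i-1)) read
  1·M_0 + 4·M_1 + 1·M_2 = 6(Δ_1 - Δ_0) = -66
  1·M_1 + 4·M_2 + 1·M_3 = 6(Δ_2 - Δ_1) = 18
Clamped end conditions give two more equations: 2h_0·M_0 + h_0·M_1 = 6(Δ_0 - S'(2)) = 36 and h_2·M_2 + 2h_2·M_3 = 6(S'(5) - Δ_2) = 12.
Forward elimination and back-substitution give M_0 = 158/5, M_1 = -136/5, M_2 = 56/5, M_3 = 2/5.

31.6000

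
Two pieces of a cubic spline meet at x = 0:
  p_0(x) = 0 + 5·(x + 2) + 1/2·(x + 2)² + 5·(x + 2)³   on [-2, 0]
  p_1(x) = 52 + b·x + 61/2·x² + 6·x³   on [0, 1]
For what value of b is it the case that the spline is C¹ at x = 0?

p_0'(x) = 5 + 1·(x + 2) + 15·(x + 2)², so p_0'(0) = 67. On the right, p_1'(0) = b, so b = 67.

67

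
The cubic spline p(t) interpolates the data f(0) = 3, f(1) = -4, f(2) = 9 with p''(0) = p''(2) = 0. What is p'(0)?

-12

With σ_i denoting the second derivative at x_i, h_i = 1, 1, and Δ_i = (y_(i+1) − y_i)/h_i = -7, 13:
  1·σ_0 + 4·σ_1 + 1·σ_2 = 6(Δ_1 - Δ_0) = 120
Natural end conditions: σ_0 = σ_2 = 0.
Solving: σ_0 = 0, σ_1 = 30, σ_2 = 0.
On [0, 1], p'(t) = b_0 + 2c_0·t + 3d_0·t² with b_0 = Δ_0 - h_0(2σ_0 + σ_1)/6 = -12, c_0 = σ_0/2 = 0, d_0 = (σ_1 - σ_0)/(6h_0) = 5. So p'(0) = -12.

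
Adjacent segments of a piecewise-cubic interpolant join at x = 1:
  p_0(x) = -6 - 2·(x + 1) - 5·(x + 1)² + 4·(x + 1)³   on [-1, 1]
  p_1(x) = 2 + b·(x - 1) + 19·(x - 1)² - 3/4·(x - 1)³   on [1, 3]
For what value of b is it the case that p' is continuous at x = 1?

26

p_0'(x) = -2 - 10·(x + 1) + 12·(x + 1)², so p_0'(1) = 26. On the right, p_1'(1) = b, so b = 26.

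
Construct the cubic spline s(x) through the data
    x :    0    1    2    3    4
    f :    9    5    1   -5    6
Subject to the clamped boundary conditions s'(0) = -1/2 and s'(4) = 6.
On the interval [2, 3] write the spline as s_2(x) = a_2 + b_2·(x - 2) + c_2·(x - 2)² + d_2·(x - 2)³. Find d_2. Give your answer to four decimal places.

With σ_i denoting the second derivative at x_i, h_i = 1, 1, 1, 1, and Δ_i = (y_(i+1) − y_i)/h_i = -4, -4, -6, 11:
  1·σ_0 + 4·σ_1 + 1·σ_2 = 6(Δ_1 - Δ_0) = 0
  1·σ_1 + 4·σ_2 + 1·σ_3 = 6(Δ_2 - Δ_1) = -12
  1·σ_2 + 4·σ_3 + 1·σ_4 = 6(Δ_3 - Δ_2) = 102
Clamped end conditions give two more equations: 2h_0·σ_0 + h_0·σ_1 = 6(Δ_0 - s'(0)) = -21 and h_3·σ_3 + 2h_3·σ_4 = 6(s'(4) - Δ_3) = -30.
Hence σ_0 = -785/56, σ_1 = 197/28, σ_2 = -113/8, σ_3 = 1049/28, σ_4 = -1889/56.
On [2, 3], with s_2(x) = a_2 + b_2·(x - 2) + c_2·(x - 2)² + d_2·(x - 2)³: c_2 = σ_2/2 = -113/16, d_2 = (σ_3 - σ_2)/(6h_2) = 963/112, b_2 = Δ_2 - h_2(2σ_2 + σ_3)/6 = -211/28.

8.5982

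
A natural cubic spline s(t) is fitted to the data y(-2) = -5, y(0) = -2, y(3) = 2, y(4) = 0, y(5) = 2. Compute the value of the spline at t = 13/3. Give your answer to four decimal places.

0.2384

Write M_i for s''(x_i). With h_i = 2, 3, 1, 1 and divided differences Δ_i = 3/2, 4/3, -2, 2, the continuity of s' gives the tridiagonal system
  2·M_0 + 10·M_1 + 3·M_2 = 6(Δ_1 - Δ_0) = -1
  3·M_1 + 8·M_2 + 1·M_3 = 6(Δ_2 - Δ_1) = -20
  1·M_2 + 4·M_3 + 1·M_4 = 6(Δ_3 - Δ_2) = 24
Natural end conditions: M_0 = M_4 = 0.
Solving the tridiagonal system: M_0 = 0, M_1 = 281/274, M_2 = -514/137, M_3 = 1901/274, M_4 = 0.
On [4, 5], s(t) = 0 - 257/822·(t - 4) + 1901/548·(t - 4)² - 1901/1644·(t - 4)³.
With (t - 4) = 1/3: s(13/3) = 5291/22194.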